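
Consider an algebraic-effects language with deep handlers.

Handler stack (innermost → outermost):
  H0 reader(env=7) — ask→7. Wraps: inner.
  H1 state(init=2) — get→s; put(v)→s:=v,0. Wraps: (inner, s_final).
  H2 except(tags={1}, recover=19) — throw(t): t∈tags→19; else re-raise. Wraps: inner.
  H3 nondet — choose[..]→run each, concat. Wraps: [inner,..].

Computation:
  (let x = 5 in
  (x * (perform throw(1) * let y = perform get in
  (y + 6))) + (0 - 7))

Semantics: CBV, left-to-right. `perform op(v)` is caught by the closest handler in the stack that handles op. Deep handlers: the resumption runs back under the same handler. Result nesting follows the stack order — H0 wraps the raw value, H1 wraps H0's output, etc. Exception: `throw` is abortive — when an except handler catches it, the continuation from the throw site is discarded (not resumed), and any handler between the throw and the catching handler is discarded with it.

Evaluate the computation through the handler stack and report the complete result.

Evaluation trace:
throw(1) @ H2 caught ⇒ 19
H3 returns [19]
= [19]

Answer: [19]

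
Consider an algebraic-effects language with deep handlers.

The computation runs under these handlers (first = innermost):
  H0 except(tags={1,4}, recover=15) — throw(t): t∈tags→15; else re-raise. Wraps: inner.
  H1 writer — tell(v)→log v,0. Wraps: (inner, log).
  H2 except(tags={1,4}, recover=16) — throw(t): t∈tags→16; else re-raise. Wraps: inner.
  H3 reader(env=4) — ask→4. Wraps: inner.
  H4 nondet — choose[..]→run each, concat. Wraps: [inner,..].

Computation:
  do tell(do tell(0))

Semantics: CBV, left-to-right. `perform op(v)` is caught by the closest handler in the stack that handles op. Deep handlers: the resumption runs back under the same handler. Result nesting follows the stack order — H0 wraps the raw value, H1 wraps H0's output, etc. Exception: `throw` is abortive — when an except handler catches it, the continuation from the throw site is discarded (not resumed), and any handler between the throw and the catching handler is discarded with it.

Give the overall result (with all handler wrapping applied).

Answer: [(0, (0, 0))]

Step-by-step:
tell(0) @ H1 ⇒ log+=0
tell(0) @ H1 ⇒ log+=0
H0 returns 0
H1 returns (0, (0, 0))
H2 returns (0, (0, 0))
H3 returns (0, (0, 0))
H4 returns [(0, (0, 0))]
= [(0, (0, 0))]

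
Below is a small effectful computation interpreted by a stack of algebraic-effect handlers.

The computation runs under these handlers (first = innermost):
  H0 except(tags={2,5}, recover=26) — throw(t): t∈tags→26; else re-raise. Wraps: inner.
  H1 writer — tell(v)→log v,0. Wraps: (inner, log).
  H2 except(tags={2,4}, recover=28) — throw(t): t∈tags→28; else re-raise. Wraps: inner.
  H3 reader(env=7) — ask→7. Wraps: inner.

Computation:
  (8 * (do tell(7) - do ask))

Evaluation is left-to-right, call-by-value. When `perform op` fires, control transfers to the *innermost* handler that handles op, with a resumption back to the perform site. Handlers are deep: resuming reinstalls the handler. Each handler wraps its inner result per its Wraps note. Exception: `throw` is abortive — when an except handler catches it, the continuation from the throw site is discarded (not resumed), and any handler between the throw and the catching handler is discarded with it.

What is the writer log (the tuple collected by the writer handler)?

Step-by-step:
tell(7) @ H1 ⇒ log+=7
ask @ H3 ⇒ 7
H0 returns -56
H1 returns (-56, (7))
H2 returns (-56, (7))
H3 returns (-56, (7))
= (-56, (7))

Answer: (7)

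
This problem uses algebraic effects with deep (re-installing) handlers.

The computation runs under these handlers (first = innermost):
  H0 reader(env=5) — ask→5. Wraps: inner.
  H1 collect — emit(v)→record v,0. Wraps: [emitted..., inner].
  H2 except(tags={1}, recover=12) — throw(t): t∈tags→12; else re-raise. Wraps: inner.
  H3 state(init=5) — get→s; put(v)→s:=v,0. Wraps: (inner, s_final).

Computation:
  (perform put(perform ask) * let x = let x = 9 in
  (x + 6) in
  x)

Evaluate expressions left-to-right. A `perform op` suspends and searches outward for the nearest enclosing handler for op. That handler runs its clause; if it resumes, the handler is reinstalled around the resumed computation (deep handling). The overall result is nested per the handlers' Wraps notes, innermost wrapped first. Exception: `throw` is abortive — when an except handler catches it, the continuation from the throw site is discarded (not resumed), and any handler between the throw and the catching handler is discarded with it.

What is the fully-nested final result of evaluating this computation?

Evaluation trace:
ask @ H0 ⇒ 5
put(5) @ H3 ⇒ s:=5
H0 returns 0
H1 returns [0]
H2 returns [0]
H3 returns ([0], 5)
= ([0], 5)

Answer: ([0], 5)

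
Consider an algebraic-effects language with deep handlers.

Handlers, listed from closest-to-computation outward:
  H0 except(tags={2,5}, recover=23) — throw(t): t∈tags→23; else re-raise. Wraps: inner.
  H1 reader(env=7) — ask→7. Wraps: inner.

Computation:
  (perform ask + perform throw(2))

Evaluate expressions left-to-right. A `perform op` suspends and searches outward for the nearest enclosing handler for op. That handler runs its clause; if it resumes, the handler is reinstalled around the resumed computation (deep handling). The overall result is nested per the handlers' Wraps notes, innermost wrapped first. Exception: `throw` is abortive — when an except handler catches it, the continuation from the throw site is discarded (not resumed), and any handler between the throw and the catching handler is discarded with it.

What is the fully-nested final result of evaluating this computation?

Answer: 23

Evaluation trace:
ask @ H1 ⇒ 7
throw(2) @ H0 caught ⇒ 23
H1 returns 23
= 23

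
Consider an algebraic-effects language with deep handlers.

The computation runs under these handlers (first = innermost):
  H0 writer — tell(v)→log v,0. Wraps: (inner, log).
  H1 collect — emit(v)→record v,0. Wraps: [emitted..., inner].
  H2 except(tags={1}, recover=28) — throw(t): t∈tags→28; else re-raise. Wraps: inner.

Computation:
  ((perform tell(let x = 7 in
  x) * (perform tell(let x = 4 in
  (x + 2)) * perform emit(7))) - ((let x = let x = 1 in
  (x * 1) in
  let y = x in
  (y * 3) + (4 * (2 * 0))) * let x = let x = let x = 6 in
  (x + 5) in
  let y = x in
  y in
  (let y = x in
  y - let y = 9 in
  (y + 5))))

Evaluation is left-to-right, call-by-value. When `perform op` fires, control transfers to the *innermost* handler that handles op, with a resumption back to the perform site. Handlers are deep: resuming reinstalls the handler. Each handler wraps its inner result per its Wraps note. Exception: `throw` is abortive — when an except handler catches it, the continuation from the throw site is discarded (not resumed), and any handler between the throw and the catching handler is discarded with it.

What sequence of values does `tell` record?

Answer: (7, 6)

Step-by-step:
tell(7) @ H0 ⇒ log+=7
tell(6) @ H0 ⇒ log+=6
emit(7) @ H1 ⇒ out+=7
H0 returns (9, (7, 6))
H1 returns [7, (9, (7, 6))]
H2 returns [7, (9, (7, 6))]
= [7, (9, (7, 6))]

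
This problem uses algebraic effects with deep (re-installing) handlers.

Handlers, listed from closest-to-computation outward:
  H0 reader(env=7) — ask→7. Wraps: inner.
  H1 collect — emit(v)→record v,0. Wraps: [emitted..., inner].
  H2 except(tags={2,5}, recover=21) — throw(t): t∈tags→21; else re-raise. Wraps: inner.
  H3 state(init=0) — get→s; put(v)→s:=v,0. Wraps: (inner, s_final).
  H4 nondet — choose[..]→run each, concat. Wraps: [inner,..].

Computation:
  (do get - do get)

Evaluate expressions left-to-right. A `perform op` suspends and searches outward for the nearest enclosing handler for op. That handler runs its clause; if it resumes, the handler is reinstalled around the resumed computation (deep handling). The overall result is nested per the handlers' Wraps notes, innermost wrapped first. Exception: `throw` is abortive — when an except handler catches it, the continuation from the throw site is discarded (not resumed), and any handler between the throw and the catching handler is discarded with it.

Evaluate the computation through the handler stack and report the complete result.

Working:
get @ H3 ⇒ 0
get @ H3 ⇒ 0
H0 returns 0
H1 returns [0]
H2 returns [0]
H3 returns ([0], 0)
H4 returns [([0], 0)]
= [([0], 0)]

Answer: [([0], 0)]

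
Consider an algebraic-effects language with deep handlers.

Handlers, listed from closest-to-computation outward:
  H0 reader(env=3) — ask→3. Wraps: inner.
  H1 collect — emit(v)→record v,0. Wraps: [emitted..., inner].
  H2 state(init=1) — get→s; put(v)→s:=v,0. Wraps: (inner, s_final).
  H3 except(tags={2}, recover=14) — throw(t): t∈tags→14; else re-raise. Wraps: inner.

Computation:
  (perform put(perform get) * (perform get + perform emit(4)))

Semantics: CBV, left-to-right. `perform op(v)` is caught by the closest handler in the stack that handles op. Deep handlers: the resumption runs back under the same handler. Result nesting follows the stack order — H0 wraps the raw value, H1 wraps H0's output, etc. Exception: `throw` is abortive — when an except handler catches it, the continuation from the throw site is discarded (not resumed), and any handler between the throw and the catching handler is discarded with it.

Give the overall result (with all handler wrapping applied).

Answer: ([4, 0], 1)

Working:
get @ H2 ⇒ 1
put(1) @ H2 ⇒ s:=1
get @ H2 ⇒ 1
emit(4) @ H1 ⇒ out+=4
H0 returns 0
H1 returns [4, 0]
H2 returns ([4, 0], 1)
H3 returns ([4, 0], 1)
= ([4, 0], 1)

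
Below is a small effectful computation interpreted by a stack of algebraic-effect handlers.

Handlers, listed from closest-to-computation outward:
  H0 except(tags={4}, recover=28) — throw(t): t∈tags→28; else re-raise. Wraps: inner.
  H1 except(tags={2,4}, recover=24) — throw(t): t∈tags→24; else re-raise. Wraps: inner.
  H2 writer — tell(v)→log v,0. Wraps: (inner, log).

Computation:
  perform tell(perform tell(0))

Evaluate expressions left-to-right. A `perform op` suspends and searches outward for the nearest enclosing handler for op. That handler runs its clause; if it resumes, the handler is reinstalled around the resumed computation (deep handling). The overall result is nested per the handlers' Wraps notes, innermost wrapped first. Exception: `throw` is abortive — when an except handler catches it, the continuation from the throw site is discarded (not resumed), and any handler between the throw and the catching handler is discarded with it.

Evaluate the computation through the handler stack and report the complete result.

Evaluation trace:
tell(0) @ H2 ⇒ log+=0
tell(0) @ H2 ⇒ log+=0
H0 returns 0
H1 returns 0
H2 returns (0, (0, 0))
= (0, (0, 0))

Answer: (0, (0, 0))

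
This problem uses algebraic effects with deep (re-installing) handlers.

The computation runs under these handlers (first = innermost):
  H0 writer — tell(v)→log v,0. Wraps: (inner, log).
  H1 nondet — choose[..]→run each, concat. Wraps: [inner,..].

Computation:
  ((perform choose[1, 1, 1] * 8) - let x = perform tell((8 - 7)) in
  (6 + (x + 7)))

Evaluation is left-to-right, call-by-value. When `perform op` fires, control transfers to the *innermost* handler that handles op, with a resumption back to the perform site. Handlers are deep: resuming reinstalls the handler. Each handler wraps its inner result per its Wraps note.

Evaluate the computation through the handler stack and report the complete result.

Answer: [(-5, (1)), (-5, (1)), (-5, (1))]

Step-by-step:
choose[1, 1, 1] @ H1
  branch[0] choose=1:
    tell(1) @ H0 ⇒ log+=1
    H0 returns (-5, (1))
    H1 returns [(-5, (1))]
  branch[1] choose=1:
    tell(1) @ H0 ⇒ log+=1
    H0 returns (-5, (1))
    H1 returns [(-5, (1))]
  branch[2] choose=1:
    tell(1) @ H0 ⇒ log+=1
    H0 returns (-5, (1))
    H1 returns [(-5, (1))]
= [(-5, (1)), (-5, (1)), (-5, (1))]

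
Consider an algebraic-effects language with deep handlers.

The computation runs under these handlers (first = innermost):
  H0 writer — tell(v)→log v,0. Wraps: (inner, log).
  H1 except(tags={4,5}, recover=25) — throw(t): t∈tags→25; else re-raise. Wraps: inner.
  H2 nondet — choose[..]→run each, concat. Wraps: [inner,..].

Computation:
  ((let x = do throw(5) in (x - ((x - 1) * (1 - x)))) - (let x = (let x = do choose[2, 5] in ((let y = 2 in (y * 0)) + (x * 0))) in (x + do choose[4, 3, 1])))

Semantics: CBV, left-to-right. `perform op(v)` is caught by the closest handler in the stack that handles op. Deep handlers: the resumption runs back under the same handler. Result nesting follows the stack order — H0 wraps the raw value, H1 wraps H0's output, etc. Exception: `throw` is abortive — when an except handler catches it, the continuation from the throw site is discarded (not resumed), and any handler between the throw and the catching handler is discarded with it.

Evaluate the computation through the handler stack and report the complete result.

Working:
throw(5) @ H1 caught ⇒ 25
H2 returns [25]
= [25]

Answer: [25]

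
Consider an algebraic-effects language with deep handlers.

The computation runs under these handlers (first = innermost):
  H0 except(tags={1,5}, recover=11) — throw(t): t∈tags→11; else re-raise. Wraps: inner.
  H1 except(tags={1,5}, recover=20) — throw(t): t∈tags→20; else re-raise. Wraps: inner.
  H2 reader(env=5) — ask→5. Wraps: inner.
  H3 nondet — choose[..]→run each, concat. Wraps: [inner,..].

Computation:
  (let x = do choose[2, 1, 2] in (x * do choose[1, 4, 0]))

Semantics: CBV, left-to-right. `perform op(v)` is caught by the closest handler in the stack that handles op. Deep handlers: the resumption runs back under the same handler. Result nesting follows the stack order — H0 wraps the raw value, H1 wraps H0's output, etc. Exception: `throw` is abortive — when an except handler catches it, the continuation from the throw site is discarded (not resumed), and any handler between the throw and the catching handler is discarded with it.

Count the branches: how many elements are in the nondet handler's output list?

Working:
choose[2, 1, 2] @ H3
  branch[0] choose=2:
    choose[1, 4, 0] @ H3
      branch[0] choose=1:
        H0 returns 2
        H1 returns 2
        H2 returns 2
        H3 returns [2]
      branch[1] choose=4:
        H0 returns 8
        H1 returns 8
        H2 returns 8
        H3 returns [8]
      branch[2] choose=0:
        H0 returns 0
        H1 returns 0
        H2 returns 0
        H3 returns [0]
  branch[1] choose=1:
    choose[1, 4, 0] @ H3
      branch[0] choose=1:
        H0 returns 1
        H1 returns 1
        H2 returns 1
        H3 returns [1]
      branch[1] choose=4:
        H0 returns 4
        H1 returns 4
        H2 returns 4
        H3 returns [4]
      branch[2] choose=0:
        H0 returns 0
        H1 returns 0
        H2 returns 0
        H3 returns [0]
  branch[2] choose=2:
    choose[1, 4, 0] @ H3
      branch[0] choose=1:
        H0 returns 2
        H1 returns 2
        H2 returns 2
        H3 returns [2]
      branch[1] choose=4:
        H0 returns 8
        H1 returns 8
        H2 returns 8
        H3 returns [8]
      branch[2] choose=0:
        H0 returns 0
        H1 returns 0
        H2 returns 0
        H3 returns [0]
= [2, 8, 0, 1, 4, 0, 2, 8, 0]

Answer: 9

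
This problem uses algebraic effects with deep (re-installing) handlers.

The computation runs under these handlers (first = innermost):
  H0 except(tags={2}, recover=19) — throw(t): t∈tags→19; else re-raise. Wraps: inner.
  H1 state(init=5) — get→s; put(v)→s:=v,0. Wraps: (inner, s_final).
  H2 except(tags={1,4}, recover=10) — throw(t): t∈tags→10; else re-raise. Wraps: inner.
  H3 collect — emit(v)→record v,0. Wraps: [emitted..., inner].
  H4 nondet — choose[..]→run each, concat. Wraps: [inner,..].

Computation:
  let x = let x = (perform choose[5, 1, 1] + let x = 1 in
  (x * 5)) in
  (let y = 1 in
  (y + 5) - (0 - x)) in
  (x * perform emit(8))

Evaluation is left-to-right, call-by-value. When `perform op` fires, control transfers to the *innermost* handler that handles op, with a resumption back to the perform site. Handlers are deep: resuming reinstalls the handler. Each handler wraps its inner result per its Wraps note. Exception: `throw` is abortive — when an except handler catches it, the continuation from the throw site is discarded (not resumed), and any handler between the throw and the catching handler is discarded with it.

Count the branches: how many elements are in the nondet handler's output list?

Answer: 3

Working:
choose[5, 1, 1] @ H4
  branch[0] choose=5:
    emit(8) @ H3 ⇒ out+=8
    H0 returns 0
    H1 returns (0, 5)
    H2 returns (0, 5)
    H3 returns [8, (0, 5)]
    H4 returns [[8, (0, 5)]]
  branch[1] choose=1:
    emit(8) @ H3 ⇒ out+=8
    H0 returns 0
    H1 returns (0, 5)
    H2 returns (0, 5)
    H3 returns [8, (0, 5)]
    H4 returns [[8, (0, 5)]]
  branch[2] choose=1:
    emit(8) @ H3 ⇒ out+=8
    H0 returns 0
    H1 returns (0, 5)
    H2 returns (0, 5)
    H3 returns [8, (0, 5)]
    H4 returns [[8, (0, 5)]]
= [[8, (0, 5)], [8, (0, 5)], [8, (0, 5)]]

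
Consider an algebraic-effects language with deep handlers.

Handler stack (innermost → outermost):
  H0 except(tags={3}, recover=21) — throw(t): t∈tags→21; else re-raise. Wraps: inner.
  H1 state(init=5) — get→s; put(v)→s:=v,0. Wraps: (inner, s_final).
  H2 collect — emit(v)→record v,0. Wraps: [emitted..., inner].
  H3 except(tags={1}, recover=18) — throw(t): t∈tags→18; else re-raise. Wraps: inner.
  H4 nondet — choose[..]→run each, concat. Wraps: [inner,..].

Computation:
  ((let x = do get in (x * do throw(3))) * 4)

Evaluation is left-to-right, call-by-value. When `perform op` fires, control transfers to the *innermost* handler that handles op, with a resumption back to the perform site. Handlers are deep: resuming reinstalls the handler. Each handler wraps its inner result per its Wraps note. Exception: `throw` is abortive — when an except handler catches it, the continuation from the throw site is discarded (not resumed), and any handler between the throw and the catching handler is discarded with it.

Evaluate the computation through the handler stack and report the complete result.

Step-by-step:
get @ H1 ⇒ 5
throw(3) @ H0 caught ⇒ 21
H1 returns (21, 5)
H2 returns [(21, 5)]
H3 returns [(21, 5)]
H4 returns [[(21, 5)]]
= [[(21, 5)]]

Answer: [[(21, 5)]]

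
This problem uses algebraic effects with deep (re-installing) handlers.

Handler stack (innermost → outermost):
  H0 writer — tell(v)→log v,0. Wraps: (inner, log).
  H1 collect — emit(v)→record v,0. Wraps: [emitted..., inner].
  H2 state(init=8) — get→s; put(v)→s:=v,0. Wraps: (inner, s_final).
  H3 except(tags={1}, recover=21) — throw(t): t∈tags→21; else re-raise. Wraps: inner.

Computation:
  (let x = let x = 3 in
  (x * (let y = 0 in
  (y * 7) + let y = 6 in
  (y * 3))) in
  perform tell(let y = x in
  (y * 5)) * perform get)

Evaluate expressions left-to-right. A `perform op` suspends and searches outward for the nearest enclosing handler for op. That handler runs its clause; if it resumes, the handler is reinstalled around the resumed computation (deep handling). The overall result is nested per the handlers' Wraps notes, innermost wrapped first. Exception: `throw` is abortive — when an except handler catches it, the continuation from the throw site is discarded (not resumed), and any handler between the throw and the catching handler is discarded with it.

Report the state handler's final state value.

Evaluation trace:
tell(270) @ H0 ⇒ log+=270
get @ H2 ⇒ 8
H0 returns (0, (270))
H1 returns [(0, (270))]
H2 returns ([(0, (270))], 8)
H3 returns ([(0, (270))], 8)
= ([(0, (270))], 8)

Answer: 8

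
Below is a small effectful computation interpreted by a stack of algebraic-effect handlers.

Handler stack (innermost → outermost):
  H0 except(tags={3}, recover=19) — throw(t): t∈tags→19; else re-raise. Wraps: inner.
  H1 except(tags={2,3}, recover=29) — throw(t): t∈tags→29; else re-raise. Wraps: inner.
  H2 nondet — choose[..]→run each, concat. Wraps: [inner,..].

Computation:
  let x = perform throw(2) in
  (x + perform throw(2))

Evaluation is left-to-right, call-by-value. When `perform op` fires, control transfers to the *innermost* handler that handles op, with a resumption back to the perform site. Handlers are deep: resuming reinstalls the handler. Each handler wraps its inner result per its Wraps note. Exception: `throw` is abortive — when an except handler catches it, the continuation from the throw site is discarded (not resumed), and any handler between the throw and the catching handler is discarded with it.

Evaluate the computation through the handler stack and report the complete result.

Answer: [29]

Working:
throw(2) @ H0 re-raised
throw(2) @ H1 caught ⇒ 29
H2 returns [29]
= [29]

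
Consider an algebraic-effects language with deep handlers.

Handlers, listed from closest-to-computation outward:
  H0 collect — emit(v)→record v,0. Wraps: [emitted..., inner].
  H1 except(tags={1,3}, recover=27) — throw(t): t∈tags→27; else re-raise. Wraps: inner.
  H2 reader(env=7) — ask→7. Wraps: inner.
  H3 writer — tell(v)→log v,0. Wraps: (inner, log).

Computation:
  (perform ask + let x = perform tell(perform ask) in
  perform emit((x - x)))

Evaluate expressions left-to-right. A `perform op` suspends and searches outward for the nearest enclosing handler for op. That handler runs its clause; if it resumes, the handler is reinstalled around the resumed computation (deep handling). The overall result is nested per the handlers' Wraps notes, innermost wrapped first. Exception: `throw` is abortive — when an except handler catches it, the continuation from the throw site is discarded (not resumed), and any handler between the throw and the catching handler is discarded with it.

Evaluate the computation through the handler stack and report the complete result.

Evaluation trace:
ask @ H2 ⇒ 7
ask @ H2 ⇒ 7
tell(7) @ H3 ⇒ log+=7
emit(0) @ H0 ⇒ out+=0
H0 returns [0, 7]
H1 returns [0, 7]
H2 returns [0, 7]
H3 returns ([0, 7], (7))
= ([0, 7], (7))

Answer: ([0, 7], (7))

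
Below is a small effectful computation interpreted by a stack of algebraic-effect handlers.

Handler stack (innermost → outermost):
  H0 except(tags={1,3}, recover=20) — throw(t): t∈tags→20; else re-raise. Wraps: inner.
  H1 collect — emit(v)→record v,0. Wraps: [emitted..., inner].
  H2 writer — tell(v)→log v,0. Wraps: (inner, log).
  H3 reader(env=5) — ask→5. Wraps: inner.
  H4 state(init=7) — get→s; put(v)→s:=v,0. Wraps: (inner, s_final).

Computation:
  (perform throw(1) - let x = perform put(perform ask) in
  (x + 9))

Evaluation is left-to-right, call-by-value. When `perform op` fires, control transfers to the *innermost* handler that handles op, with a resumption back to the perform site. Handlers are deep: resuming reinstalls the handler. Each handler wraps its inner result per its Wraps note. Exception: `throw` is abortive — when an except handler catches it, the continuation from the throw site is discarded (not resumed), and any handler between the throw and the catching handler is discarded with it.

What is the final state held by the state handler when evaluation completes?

Evaluation trace:
throw(1) @ H0 caught ⇒ 20
H1 returns [20]
H2 returns ([20], ())
H3 returns ([20], ())
H4 returns (([20], ()), 7)
= (([20], ()), 7)

Answer: 7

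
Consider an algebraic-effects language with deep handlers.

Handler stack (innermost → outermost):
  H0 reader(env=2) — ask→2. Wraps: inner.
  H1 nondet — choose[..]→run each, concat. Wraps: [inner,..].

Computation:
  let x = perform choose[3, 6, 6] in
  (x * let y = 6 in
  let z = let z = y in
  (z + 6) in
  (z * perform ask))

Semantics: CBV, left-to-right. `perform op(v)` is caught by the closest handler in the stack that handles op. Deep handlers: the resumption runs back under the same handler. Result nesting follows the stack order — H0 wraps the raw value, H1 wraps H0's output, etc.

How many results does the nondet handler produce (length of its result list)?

Working:
choose[3, 6, 6] @ H1
  branch[0] choose=3:
    ask @ H0 ⇒ 2
    H0 returns 72
    H1 returns [72]
  branch[1] choose=6:
    ask @ H0 ⇒ 2
    H0 returns 144
    H1 returns [144]
  branch[2] choose=6:
    ask @ H0 ⇒ 2
    H0 returns 144
    H1 returns [144]
= [72, 144, 144]

Answer: 3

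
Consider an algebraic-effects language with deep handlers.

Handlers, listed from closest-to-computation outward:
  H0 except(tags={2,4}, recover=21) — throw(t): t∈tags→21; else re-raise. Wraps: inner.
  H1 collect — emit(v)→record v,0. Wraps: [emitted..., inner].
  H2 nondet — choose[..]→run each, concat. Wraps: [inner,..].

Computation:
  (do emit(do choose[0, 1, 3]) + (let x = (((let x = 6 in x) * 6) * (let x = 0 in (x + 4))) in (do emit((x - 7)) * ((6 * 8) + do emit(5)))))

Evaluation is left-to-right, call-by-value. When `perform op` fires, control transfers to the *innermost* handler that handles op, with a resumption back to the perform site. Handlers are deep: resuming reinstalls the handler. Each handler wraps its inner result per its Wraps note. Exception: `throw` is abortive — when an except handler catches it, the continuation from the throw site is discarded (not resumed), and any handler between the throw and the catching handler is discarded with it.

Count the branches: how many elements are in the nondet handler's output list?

Working:
choose[0, 1, 3] @ H2
  branch[0] choose=0:
    emit(0) @ H1 ⇒ out+=0
    emit(137) @ H1 ⇒ out+=137
    emit(5) @ H1 ⇒ out+=5
    H0 returns 0
    H1 returns [0, 137, 5, 0]
    H2 returns [[0, 137, 5, 0]]
  branch[1] choose=1:
    emit(1) @ H1 ⇒ out+=1
    emit(137) @ H1 ⇒ out+=137
    emit(5) @ H1 ⇒ out+=5
    H0 returns 0
    H1 returns [1, 137, 5, 0]
    H2 returns [[1, 137, 5, 0]]
  branch[2] choose=3:
    emit(3) @ H1 ⇒ out+=3
    emit(137) @ H1 ⇒ out+=137
    emit(5) @ H1 ⇒ out+=5
    H0 returns 0
    H1 returns [3, 137, 5, 0]
    H2 returns [[3, 137, 5, 0]]
= [[0, 137, 5, 0], [1, 137, 5, 0], [3, 137, 5, 0]]

Answer: 3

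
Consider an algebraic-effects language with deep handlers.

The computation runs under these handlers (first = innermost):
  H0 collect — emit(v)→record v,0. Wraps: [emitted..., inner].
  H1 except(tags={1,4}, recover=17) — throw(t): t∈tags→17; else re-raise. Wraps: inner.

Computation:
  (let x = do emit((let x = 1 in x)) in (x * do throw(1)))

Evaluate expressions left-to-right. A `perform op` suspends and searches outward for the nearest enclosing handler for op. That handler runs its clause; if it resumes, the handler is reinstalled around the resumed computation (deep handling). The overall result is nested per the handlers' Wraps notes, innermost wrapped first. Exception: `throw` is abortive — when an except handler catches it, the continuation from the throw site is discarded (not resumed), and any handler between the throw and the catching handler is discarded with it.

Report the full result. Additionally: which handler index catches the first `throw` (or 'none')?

Step-by-step:
emit(1) @ H0 ⇒ out+=1
throw(1) @ H1 caught ⇒ 17
= 17

Answer: 17 ; first throw caught by: H1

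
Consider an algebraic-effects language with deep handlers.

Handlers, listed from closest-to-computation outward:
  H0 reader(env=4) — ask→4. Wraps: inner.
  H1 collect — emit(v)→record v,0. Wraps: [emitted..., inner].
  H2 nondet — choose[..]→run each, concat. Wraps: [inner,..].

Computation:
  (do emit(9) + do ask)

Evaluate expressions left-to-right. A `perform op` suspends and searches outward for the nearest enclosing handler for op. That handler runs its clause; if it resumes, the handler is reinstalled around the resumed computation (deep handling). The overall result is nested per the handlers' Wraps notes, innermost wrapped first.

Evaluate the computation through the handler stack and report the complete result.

Working:
emit(9) @ H1 ⇒ out+=9
ask @ H0 ⇒ 4
H0 returns 4
H1 returns [9, 4]
H2 returns [[9, 4]]
= [[9, 4]]

Answer: [[9, 4]]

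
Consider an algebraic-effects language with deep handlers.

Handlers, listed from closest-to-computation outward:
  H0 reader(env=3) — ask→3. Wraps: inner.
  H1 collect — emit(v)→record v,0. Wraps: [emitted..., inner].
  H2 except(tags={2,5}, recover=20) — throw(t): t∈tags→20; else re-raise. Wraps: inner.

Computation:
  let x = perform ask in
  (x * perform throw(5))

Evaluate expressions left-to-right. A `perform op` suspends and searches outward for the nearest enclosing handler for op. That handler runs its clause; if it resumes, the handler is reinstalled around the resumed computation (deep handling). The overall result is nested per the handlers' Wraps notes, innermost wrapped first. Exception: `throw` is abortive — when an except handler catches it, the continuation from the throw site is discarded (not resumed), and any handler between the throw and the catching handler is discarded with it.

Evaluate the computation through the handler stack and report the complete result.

Answer: 20

Evaluation trace:
ask @ H0 ⇒ 3
throw(5) @ H2 caught ⇒ 20
= 20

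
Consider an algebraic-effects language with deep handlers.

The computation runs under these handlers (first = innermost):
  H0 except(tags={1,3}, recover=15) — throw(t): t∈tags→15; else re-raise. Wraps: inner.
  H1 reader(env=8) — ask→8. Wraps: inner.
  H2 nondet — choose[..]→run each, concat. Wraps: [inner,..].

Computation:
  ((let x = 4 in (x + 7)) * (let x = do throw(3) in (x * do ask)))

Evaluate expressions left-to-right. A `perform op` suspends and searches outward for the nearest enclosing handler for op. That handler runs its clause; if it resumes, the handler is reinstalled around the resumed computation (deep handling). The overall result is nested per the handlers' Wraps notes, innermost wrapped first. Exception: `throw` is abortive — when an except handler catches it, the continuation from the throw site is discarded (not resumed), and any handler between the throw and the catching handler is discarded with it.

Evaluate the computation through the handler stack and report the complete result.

Evaluation trace:
throw(3) @ H0 caught ⇒ 15
H1 returns 15
H2 returns [15]
= [15]

Answer: [15]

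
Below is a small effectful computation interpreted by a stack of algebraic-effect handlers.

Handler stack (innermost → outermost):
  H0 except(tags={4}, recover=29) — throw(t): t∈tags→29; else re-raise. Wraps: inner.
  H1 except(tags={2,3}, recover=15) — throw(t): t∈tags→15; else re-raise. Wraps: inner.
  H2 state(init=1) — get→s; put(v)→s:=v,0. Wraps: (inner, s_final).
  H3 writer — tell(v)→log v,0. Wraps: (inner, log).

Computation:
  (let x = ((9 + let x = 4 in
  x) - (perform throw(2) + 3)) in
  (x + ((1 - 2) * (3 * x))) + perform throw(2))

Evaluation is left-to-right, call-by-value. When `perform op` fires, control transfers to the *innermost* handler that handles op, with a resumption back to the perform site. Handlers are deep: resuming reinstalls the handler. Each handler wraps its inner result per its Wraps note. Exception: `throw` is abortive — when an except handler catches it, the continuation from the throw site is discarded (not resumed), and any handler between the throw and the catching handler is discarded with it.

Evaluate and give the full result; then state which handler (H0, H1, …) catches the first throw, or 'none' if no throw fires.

Evaluation trace:
throw(2) @ H0 re-raised
throw(2) @ H1 caught ⇒ 15
H2 returns (15, 1)
H3 returns ((15, 1), ())
= ((15, 1), ())

Answer: ((15, 1), ()) ; first throw caught by: H1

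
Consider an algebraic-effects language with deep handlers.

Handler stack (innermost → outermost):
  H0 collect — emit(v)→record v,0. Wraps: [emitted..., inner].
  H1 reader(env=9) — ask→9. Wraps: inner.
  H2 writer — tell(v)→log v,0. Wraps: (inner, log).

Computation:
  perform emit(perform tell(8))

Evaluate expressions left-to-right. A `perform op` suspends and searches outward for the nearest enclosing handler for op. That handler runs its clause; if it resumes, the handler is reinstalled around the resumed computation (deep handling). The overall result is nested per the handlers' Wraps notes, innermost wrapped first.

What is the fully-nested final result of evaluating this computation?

Working:
tell(8) @ H2 ⇒ log+=8
emit(0) @ H0 ⇒ out+=0
H0 returns [0, 0]
H1 returns [0, 0]
H2 returns ([0, 0], (8))
= ([0, 0], (8))

Answer: ([0, 0], (8))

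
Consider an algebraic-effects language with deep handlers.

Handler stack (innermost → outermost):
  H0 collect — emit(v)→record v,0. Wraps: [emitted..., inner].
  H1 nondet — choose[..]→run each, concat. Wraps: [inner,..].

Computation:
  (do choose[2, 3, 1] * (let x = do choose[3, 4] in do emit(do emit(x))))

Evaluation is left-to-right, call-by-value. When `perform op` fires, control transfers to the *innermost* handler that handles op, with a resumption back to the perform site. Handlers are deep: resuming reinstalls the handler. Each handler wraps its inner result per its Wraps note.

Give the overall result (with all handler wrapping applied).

Answer: [[3, 0, 0], [4, 0, 0], [3, 0, 0], [4, 0, 0], [3, 0, 0], [4, 0, 0]]

Evaluation trace:
choose[2, 3, 1] @ H1
  branch[0] choose=2:
    choose[3, 4] @ H1
      branch[0] choose=3:
        emit(3) @ H0 ⇒ out+=3
        emit(0) @ H0 ⇒ out+=0
        H0 returns [3, 0, 0]
        H1 returns [[3, 0, 0]]
      branch[1] choose=4:
        emit(4) @ H0 ⇒ out+=4
        emit(0) @ H0 ⇒ out+=0
        H0 returns [4, 0, 0]
        H1 returns [[4, 0, 0]]
  branch[1] choose=3:
    choose[3, 4] @ H1
      branch[0] choose=3:
        emit(3) @ H0 ⇒ out+=3
        emit(0) @ H0 ⇒ out+=0
        H0 returns [3, 0, 0]
        H1 returns [[3, 0, 0]]
      branch[1] choose=4:
        emit(4) @ H0 ⇒ out+=4
        emit(0) @ H0 ⇒ out+=0
        H0 returns [4, 0, 0]
        H1 returns [[4, 0, 0]]
  branch[2] choose=1:
    choose[3, 4] @ H1
      branch[0] choose=3:
        emit(3) @ H0 ⇒ out+=3
        emit(0) @ H0 ⇒ out+=0
        H0 returns [3, 0, 0]
        H1 returns [[3, 0, 0]]
      branch[1] choose=4:
        emit(4) @ H0 ⇒ out+=4
        emit(0) @ H0 ⇒ out+=0
        H0 returns [4, 0, 0]
        H1 returns [[4, 0, 0]]
= [[3, 0, 0], [4, 0, 0], [3, 0, 0], [4, 0, 0], [3, 0, 0], [4, 0, 0]]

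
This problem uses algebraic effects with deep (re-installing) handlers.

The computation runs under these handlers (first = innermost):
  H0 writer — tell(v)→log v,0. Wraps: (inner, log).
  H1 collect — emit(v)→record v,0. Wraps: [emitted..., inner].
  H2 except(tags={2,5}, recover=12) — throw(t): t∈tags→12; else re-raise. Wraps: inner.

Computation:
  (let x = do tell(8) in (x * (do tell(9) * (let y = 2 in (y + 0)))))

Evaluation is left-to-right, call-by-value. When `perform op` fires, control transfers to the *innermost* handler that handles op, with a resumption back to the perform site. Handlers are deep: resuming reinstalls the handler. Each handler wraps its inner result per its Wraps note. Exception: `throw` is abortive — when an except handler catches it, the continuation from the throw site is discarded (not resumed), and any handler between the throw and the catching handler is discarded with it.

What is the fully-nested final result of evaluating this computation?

Answer: [(0, (8, 9))]

Step-by-step:
tell(8) @ H0 ⇒ log+=8
tell(9) @ H0 ⇒ log+=9
H0 returns (0, (8, 9))
H1 returns [(0, (8, 9))]
H2 returns [(0, (8, 9))]
= [(0, (8, 9))]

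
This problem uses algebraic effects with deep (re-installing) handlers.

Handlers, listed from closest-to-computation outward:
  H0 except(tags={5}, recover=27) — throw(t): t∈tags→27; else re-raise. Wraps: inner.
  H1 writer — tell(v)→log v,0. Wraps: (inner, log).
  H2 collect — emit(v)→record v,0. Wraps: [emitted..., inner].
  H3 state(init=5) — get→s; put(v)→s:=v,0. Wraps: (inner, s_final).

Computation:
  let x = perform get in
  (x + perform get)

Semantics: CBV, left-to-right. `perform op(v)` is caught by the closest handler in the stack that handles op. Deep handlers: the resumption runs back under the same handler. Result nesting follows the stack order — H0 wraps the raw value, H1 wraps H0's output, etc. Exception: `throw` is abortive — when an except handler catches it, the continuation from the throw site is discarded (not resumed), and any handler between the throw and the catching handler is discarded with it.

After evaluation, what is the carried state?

Step-by-step:
get @ H3 ⇒ 5
get @ H3 ⇒ 5
H0 returns 10
H1 returns (10, ())
H2 returns [(10, ())]
H3 returns ([(10, ())], 5)
= ([(10, ())], 5)

Answer: 5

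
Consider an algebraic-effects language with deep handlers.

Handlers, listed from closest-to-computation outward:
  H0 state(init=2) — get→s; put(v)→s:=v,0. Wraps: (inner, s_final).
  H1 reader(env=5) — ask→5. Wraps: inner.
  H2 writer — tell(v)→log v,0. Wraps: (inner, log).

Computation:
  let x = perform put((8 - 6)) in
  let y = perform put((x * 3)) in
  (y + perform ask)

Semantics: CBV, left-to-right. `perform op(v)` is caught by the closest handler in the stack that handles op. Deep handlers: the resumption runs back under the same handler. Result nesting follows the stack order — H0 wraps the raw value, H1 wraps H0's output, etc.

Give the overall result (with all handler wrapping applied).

Step-by-step:
put(2) @ H0 ⇒ s:=2
put(0) @ H0 ⇒ s:=0
ask @ H1 ⇒ 5
H0 returns (5, 0)
H1 returns (5, 0)
H2 returns ((5, 0), ())
= ((5, 0), ())

Answer: ((5, 0), ())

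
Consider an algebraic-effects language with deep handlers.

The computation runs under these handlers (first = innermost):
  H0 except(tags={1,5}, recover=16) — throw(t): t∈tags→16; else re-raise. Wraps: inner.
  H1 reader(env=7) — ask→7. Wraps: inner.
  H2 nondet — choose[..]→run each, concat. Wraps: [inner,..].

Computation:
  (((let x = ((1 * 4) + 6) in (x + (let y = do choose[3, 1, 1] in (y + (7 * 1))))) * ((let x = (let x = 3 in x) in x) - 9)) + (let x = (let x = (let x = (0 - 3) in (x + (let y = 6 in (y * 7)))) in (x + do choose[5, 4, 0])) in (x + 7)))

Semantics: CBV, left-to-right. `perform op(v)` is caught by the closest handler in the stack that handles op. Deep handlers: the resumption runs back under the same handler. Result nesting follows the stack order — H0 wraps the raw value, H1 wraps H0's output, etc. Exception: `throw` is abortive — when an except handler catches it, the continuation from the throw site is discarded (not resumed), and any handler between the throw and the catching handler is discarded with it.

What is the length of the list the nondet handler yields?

Step-by-step:
choose[3, 1, 1] @ H2
  branch[0] choose=3:
    choose[5, 4, 0] @ H2
      branch[0] choose=5:
        H0 returns -69
        H1 returns -69
        H2 returns [-69]
      branch[1] choose=4:
        H0 returns -70
        H1 returns -70
        H2 returns [-70]
      branch[2] choose=0:
        H0 returns -74
        H1 returns -74
        H2 returns [-74]
  branch[1] choose=1:
    choose[5, 4, 0] @ H2
      branch[0] choose=5:
        H0 returns -57
        H1 returns -57
        H2 returns [-57]
      branch[1] choose=4:
        H0 returns -58
        H1 returns -58
        H2 returns [-58]
      branch[2] choose=0:
        H0 returns -62
        H1 returns -62
        H2 returns [-62]
  branch[2] choose=1:
    choose[5, 4, 0] @ H2
      branch[0] choose=5:
        H0 returns -57
        H1 returns -57
        H2 returns [-57]
      branch[1] choose=4:
        H0 returns -58
        H1 returns -58
        H2 returns [-58]
      branch[2] choose=0:
        H0 returns -62
        H1 returns -62
        H2 returns [-62]
= [-69, -70, -74, -57, -58, -62, -57, -58, -62]

Answer: 9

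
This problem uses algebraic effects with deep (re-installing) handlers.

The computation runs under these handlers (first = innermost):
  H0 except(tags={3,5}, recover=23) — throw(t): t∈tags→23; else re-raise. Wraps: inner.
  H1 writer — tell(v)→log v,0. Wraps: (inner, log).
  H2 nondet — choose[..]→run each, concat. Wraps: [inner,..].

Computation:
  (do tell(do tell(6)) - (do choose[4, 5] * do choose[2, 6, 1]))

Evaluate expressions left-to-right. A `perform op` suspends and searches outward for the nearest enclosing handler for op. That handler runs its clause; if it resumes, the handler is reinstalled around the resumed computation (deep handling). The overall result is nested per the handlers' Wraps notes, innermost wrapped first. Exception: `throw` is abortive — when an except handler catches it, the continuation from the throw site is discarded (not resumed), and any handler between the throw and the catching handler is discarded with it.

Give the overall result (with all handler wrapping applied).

Answer: [(-8, (6, 0)), (-24, (6, 0)), (-4, (6, 0)), (-10, (6, 0)), (-30, (6, 0)), (-5, (6, 0))]

Step-by-step:
tell(6) @ H1 ⇒ log+=6
tell(0) @ H1 ⇒ log+=0
choose[4, 5] @ H2
  branch[0] choose=4:
    choose[2, 6, 1] @ H2
      branch[0] choose=2:
        H0 returns -8
        H1 returns (-8, (6, 0))
        H2 returns [(-8, (6, 0))]
      branch[1] choose=6:
        H0 returns -24
        H1 returns (-24, (6, 0))
        H2 returns [(-24, (6, 0))]
      branch[2] choose=1:
        H0 returns -4
        H1 returns (-4, (6, 0))
        H2 returns [(-4, (6, 0))]
  branch[1] choose=5:
    choose[2, 6, 1] @ H2
      branch[0] choose=2:
        H0 returns -10
        H1 returns (-10, (6, 0))
        H2 returns [(-10, (6, 0))]
      branch[1] choose=6:
        H0 returns -30
        H1 returns (-30, (6, 0))
        H2 returns [(-30, (6, 0))]
      branch[2] choose=1:
        H0 returns -5
        H1 returns (-5, (6, 0))
        H2 returns [(-5, (6, 0))]
= [(-8, (6, 0)), (-24, (6, 0)), (-4, (6, 0)), (-10, (6, 0)), (-30, (6, 0)), (-5, (6, 0))]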